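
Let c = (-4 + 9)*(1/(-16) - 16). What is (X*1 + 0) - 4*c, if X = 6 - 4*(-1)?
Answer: 1325/4 ≈ 331.25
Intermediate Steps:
X = 10 (X = 6 + 4 = 10)
c = -1285/16 (c = 5*(-1/16 - 16) = 5*(-257/16) = -1285/16 ≈ -80.313)
(X*1 + 0) - 4*c = (10*1 + 0) - 4*(-1285/16) = (10 + 0) + 1285/4 = 10 + 1285/4 = 1325/4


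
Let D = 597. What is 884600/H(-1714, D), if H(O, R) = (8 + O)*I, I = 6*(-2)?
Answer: 110575/2559 ≈ 43.210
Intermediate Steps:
I = -12
H(O, R) = -96 - 12*O (H(O, R) = (8 + O)*(-12) = -96 - 12*O)
884600/H(-1714, D) = 884600/(-96 - 12*(-1714)) = 884600/(-96 + 20568) = 884600/20472 = 884600*(1/20472) = 110575/2559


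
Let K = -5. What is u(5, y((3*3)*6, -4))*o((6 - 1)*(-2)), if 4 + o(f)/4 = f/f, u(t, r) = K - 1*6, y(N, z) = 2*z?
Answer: 132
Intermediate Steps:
u(t, r) = -11 (u(t, r) = -5 - 1*6 = -5 - 6 = -11)
o(f) = -12 (o(f) = -16 + 4*(f/f) = -16 + 4*1 = -16 + 4 = -12)
u(5, y((3*3)*6, -4))*o((6 - 1)*(-2)) = -11*(-12) = 132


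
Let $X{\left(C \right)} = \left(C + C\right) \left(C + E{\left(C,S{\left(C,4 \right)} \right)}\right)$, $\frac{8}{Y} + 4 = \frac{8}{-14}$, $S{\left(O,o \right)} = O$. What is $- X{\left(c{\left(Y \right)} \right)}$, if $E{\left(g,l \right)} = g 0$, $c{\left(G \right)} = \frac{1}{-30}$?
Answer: $- \frac{1}{450} \approx -0.0022222$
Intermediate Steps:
$Y = - \frac{7}{4}$ ($Y = \frac{8}{-4 + \frac{8}{-14}} = \frac{8}{-4 + 8 \left(- \frac{1}{14}\right)} = \frac{8}{-4 - \frac{4}{7}} = \frac{8}{- \frac{32}{7}} = 8 \left(- \frac{7}{32}\right) = - \frac{7}{4} \approx -1.75$)
$c{\left(G \right)} = - \frac{1}{30}$
$E{\left(g,l \right)} = 0$
$X{\left(C \right)} = 2 C^{2}$ ($X{\left(C \right)} = \left(C + C\right) \left(C + 0\right) = 2 C C = 2 C^{2}$)
$- X{\left(c{\left(Y \right)} \right)} = - 2 \left(- \frac{1}{30}\right)^{2} = - \frac{2}{900} = \left(-1\right) \frac{1}{450} = - \frac{1}{450}$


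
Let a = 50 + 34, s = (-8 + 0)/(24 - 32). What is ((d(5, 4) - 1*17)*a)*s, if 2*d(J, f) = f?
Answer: -1260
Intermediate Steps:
s = 1 (s = -8/(-8) = -8*(-⅛) = 1)
a = 84
d(J, f) = f/2
((d(5, 4) - 1*17)*a)*s = (((½)*4 - 1*17)*84)*1 = ((2 - 17)*84)*1 = -15*84*1 = -1260*1 = -1260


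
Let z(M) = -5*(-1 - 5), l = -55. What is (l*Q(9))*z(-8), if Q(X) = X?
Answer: -14850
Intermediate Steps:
z(M) = 30 (z(M) = -5*(-6) = 30)
(l*Q(9))*z(-8) = -55*9*30 = -495*30 = -14850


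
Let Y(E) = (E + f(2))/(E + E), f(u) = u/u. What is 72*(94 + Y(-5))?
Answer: 33984/5 ≈ 6796.8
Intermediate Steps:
f(u) = 1
Y(E) = (1 + E)/(2*E) (Y(E) = (E + 1)/(E + E) = (1 + E)/((2*E)) = (1 + E)*(1/(2*E)) = (1 + E)/(2*E))
72*(94 + Y(-5)) = 72*(94 + (½)*(1 - 5)/(-5)) = 72*(94 + (½)*(-⅕)*(-4)) = 72*(94 + ⅖) = 72*(472/5) = 33984/5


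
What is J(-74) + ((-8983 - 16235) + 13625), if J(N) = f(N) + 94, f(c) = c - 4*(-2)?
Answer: -11565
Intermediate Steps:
f(c) = 8 + c (f(c) = c + 8 = 8 + c)
J(N) = 102 + N (J(N) = (8 + N) + 94 = 102 + N)
J(-74) + ((-8983 - 16235) + 13625) = (102 - 74) + ((-8983 - 16235) + 13625) = 28 + (-25218 + 13625) = 28 - 11593 = -11565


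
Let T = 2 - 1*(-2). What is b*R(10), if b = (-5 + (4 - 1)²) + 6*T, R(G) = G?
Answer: 280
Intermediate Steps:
T = 4 (T = 2 + 2 = 4)
b = 28 (b = (-5 + (4 - 1)²) + 6*4 = (-5 + 3²) + 24 = (-5 + 9) + 24 = 4 + 24 = 28)
b*R(10) = 28*10 = 280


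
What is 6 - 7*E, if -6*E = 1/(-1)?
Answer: 29/6 ≈ 4.8333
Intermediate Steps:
E = 1/6 (E = -1/6/(-1) = -1/6*(-1) = 1/6 ≈ 0.16667)
6 - 7*E = 6 - 7*1/6 = 6 - 7/6 = 29/6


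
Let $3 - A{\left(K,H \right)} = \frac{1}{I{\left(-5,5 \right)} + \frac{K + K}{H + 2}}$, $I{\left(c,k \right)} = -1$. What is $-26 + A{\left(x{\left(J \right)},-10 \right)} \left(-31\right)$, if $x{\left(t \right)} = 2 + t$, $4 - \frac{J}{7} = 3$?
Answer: $- \frac{1671}{13} \approx -128.54$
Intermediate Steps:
$J = 7$ ($J = 28 - 21 = 7$)
$A{\left(K,H \right)} = 3 - \frac{1}{-1 + \frac{2 K}{2 + H}}$ ($A{\left(K,H \right)} = 3 - \frac{1}{-1 + \frac{K + K}{H + 2}} = 3 - \frac{1}{-1 + \frac{2 K}{2 + H}}$)
$-26 + A{\left(x{\left(J \right)},-10 \right)} \left(-31\right) = -26 + \frac{2 \left(-4 - -20 + 3 \left(2 + 7\right)\right)}{-2 - -10 + 2 \left(2 + 7\right)} \left(-31\right) = -26 + \frac{2 \left(-4 + 20 + 3 \cdot 9\right)}{-2 + 10 + 2 \cdot 9} \left(-31\right) = -26 + \frac{2 \left(-4 + 20 + 27\right)}{-2 + 10 + 18} \left(-31\right) = -26 + 2 \cdot \frac{1}{26} \cdot 43 \left(-31\right) = -26 + \frac{43}{13} \left(-31\right) = -26 - \frac{1333}{13} = - \frac{1671}{13}$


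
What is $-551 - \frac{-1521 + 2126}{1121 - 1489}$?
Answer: $- \frac{202163}{368} \approx -549.36$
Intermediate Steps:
$-551 - \frac{-1521 + 2126}{1121 - 1489} = -551 - \frac{605}{-368} = -551 - 605 \left(- \frac{1}{368}\right) = -551 - - \frac{605}{368} = -551 + \frac{605}{368} = - \frac{202163}{368}$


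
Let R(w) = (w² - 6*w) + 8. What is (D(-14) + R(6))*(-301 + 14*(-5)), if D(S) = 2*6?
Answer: -7420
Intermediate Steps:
D(S) = 12
R(w) = 8 + w² - 6*w
(D(-14) + R(6))*(-301 + 14*(-5)) = (12 + (8 + 6² - 6*6))*(-301 + 14*(-5)) = (12 + (8 + 36 - 36))*(-301 - 70) = (12 + 8)*(-371) = 20*(-371) = -7420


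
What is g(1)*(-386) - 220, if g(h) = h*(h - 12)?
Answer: 4026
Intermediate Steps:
g(h) = h*(-12 + h)
g(1)*(-386) - 220 = (1*(-12 + 1))*(-386) - 220 = (1*(-11))*(-386) - 220 = -11*(-386) - 220 = 4246 - 220 = 4026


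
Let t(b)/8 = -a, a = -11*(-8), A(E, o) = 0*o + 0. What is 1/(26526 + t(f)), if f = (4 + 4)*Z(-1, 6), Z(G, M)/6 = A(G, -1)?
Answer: 1/25822 ≈ 3.8727e-5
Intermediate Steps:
A(E, o) = 0 (A(E, o) = 0 + 0 = 0)
Z(G, M) = 0 (Z(G, M) = 6*0 = 0)
f = 0 (f = (4 + 4)*0 = 8*0 = 0)
a = 88
t(b) = -704 (t(b) = 8*(-1*88) = 8*(-88) = -704)
1/(26526 + t(f)) = 1/(26526 - 704) = 1/25822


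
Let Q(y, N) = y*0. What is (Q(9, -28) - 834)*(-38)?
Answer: 31692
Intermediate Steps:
Q(y, N) = 0
(Q(9, -28) - 834)*(-38) = (0 - 834)*(-38) = -834*(-38) = 31692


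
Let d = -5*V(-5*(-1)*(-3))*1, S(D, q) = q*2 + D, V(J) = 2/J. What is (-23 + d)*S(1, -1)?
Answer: 67/3 ≈ 22.333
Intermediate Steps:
S(D, q) = D + 2*q (S(D, q) = 2*q + D = D + 2*q)
d = 2/3 (d = -10/(-5*(-1)*(-3))*1 = -10/(5*(-3))*1 = -10/(-15)*1 = -10*(-1)/15*1 = -5*(-2/15)*1 = (2/3)*1 = 2/3 ≈ 0.66667)
(-23 + d)*S(1, -1) = (-23 + 2/3)*(1 + 2*(-1)) = -67*(1 - 2)/3 = -67/3*(-1) = 67/3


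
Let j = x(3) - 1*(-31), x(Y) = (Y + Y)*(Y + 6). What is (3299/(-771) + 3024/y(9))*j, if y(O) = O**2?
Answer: 722075/257 ≈ 2809.6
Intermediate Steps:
x(Y) = 2*Y*(6 + Y) (x(Y) = (2*Y)*(6 + Y) = 2*Y*(6 + Y))
j = 85 (j = 2*3*(6 + 3) - 1*(-31) = 2*3*9 + 31 = 54 + 31 = 85)
(3299/(-771) + 3024/y(9))*j = (3299/(-771) + 3024/(9**2))*85 = (3299*(-1/771) + 3024/81)*85 = (-3299/771 + 3024*(1/81))*85 = (-3299/771 + 112/3)*85 = (8495/257)*85 = 722075/257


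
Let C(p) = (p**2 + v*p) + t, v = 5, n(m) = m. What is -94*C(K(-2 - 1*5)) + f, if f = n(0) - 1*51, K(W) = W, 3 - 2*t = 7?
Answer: -1179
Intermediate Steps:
t = -2 (t = 3/2 - 1/2*7 = 3/2 - 7/2 = -2)
f = -51 (f = 0 - 1*51 = 0 - 51 = -51)
C(p) = -2 + p**2 + 5*p (C(p) = (p**2 + 5*p) - 2 = -2 + p**2 + 5*p)
-94*C(K(-2 - 1*5)) + f = -94*(-2 + (-2 - 1*5)**2 + 5*(-2 - 1*5)) - 51 = -94*(-2 + (-2 - 5)**2 + 5*(-2 - 5)) - 51 = -94*(-2 + (-7)**2 + 5*(-7)) - 51 = -94*(-2 + 49 - 35) - 51 = -94*12 - 51 = -1128 - 51 = -1179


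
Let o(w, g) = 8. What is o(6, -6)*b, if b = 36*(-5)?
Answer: -1440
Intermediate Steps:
b = -180
o(6, -6)*b = 8*(-180) = -1440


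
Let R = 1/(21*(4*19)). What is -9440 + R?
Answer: -15066239/1596 ≈ -9440.0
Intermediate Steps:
R = 1/1596 (R = 1/(21*76) = 1/1596 ≈ 0.00062657)
-9440 + R = -9440 + 1/1596 = -15066239/1596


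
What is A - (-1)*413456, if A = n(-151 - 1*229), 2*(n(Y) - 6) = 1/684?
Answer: 565616017/1368 ≈ 4.1346e+5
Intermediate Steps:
n(Y) = 8209/1368 (n(Y) = 6 + (1/2)/684 = 6 + (1/2)*(1/684) = 6 + 1/1368 = 8209/1368)
A = 8209/1368 ≈ 6.0007
A - (-1)*413456 = 8209/1368 - (-1)*413456 = 8209/1368 - 1*(-413456) = 8209/1368 + 413456 = 565616017/1368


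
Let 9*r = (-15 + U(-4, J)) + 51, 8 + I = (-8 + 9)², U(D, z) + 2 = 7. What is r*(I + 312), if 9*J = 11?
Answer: 12505/9 ≈ 1389.4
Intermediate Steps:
J = 11/9 (J = (⅑)*11 = 11/9 ≈ 1.2222)
U(D, z) = 5 (U(D, z) = -2 + 7 = 5)
I = -7 (I = -8 + (-8 + 9)² = -8 + 1² = -8 + 1 = -7)
r = 41/9 (r = ((-15 + 5) + 51)/9 = (-10 + 51)/9 = (⅑)*41 = 41/9 ≈ 4.5556)
r*(I + 312) = 41*(-7 + 312)/9 = (41/9)*305 = 12505/9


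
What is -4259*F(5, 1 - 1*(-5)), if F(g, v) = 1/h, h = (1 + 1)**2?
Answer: -4259/4 ≈ -1064.8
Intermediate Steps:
h = 4 (h = 2**2 = 4)
F(g, v) = 1/4
-4259*F(5, 1 - 1*(-5)) = -4259*1/4 = -4259/4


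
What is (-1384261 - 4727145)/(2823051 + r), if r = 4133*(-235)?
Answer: -3055703/925898 ≈ -3.3003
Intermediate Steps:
r = -971255
(-1384261 - 4727145)/(2823051 + r) = (-1384261 - 4727145)/(2823051 - 971255) = -6111406/1851796 = -6111406*1/1851796 = -3055703/925898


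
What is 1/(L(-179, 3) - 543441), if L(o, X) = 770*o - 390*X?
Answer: -1/682441 ≈ -1.4653e-6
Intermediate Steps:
L(o, X) = -390*X + 770*o
1/(L(-179, 3) - 543441) = 1/((-390*3 + 770*(-179)) - 543441) = 1/((-1170 - 137830) - 543441) = 1/(-139000 - 543441) = 1/(-682441) = -1/682441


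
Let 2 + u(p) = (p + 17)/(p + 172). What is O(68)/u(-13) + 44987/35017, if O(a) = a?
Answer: -182238943/5497669 ≈ -33.148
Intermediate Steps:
u(p) = -2 + (17 + p)/(172 + p) (u(p) = -2 + (p + 17)/(p + 172) = -2 + (17 + p)/(172 + p))
O(68)/u(-13) + 44987/35017 = 68/(((-327 - 1*(-13))/(172 - 13))) + 44987/35017 = 68/(((-327 + 13)/159)) + 44987*(1/35017) = 68/(((1/159)*(-314))) + 44987/35017 = 68/(-314/159) + 44987/35017 = 68*(-159/314) + 44987/35017 = -5406/157 + 44987/35017 = -182238943/5497669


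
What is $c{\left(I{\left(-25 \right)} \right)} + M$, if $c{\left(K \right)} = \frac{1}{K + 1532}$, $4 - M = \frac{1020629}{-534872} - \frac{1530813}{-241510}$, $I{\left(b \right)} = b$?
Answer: $- \frac{41821839271071}{97334821818520} \approx -0.42967$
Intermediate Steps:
$M = - \frac{27794577133}{64588468360}$ ($M = 4 - \left(\frac{1020629}{-534872} - \frac{1530813}{-241510}\right) = 4 - \left(1020629 \left(- \frac{1}{534872}\right) - - \frac{1530813}{241510}\right) = 4 - \left(- \frac{1020629}{534872} + \frac{1530813}{241510}\right) = 4 - \frac{286148450573}{64588468360} = - \frac{27794577133}{64588468360} \approx -0.43033$)
$c{\left(K \right)} = \frac{1}{1532 + K}$
$c{\left(I{\left(-25 \right)} \right)} + M = \frac{1}{1532 - 25} - \frac{27794577133}{64588468360} = \frac{1}{1507} - \frac{27794577133}{64588468360} = - \frac{41821839271071}{97334821818520}$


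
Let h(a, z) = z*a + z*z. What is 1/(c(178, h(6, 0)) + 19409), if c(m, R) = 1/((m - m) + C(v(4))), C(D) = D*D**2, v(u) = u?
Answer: 64/1242177 ≈ 5.1522e-5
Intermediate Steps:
h(a, z) = z**2 + a*z (h(a, z) = a*z + z**2 = z**2 + a*z)
C(D) = D**3
c(m, R) = 1/64 (c(m, R) = 1/((m - m) + 4**3) = 1/(0 + 64) = 1/64)
1/(c(178, h(6, 0)) + 19409) = 1/(1/64 + 19409) = 1/(1242177/64) = 64/1242177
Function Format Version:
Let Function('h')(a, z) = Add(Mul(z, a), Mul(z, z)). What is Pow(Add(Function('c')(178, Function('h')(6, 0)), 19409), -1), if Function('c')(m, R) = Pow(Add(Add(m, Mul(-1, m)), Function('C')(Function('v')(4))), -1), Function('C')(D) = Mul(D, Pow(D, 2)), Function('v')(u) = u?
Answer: Rational(64, 1242177) ≈ 5.1522e-5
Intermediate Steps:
Function('h')(a, z) = Add(Pow(z, 2), Mul(a, z)) (Function('h')(a, z) = Add(Mul(a, z), Pow(z, 2)) = Add(Pow(z, 2), Mul(a, z)))
Function('C')(D) = Pow(D, 3)
Function('c')(m, R) = Rational(1, 64) (Function('c')(m, R) = Pow(Add(Add(m, Mul(-1, m)), Pow(4, 3)), -1) = Pow(Add(0, 64), -1) = Pow(64, -1) = Rational(1, 64))
Pow(Add(Function('c')(178, Function('h')(6, 0)), 19409), -1) = Pow(Add(Rational(1, 64), 19409), -1) = Pow(Rational(1242177, 64), -1) = Rational(64, 1242177)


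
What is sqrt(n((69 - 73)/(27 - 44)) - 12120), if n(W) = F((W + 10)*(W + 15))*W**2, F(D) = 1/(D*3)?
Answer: 4*I*sqrt(384610083662)/22533 ≈ 110.09*I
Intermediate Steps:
F(D) = 1/(3*D)
n(W) = W**2/(3*(10 + W)*(15 + W)) (n(W) = (1/(3*(((W + 10)*(W + 15)))))*W**2 = (1/(3*(((10 + W)*(15 + W)))))*W**2 = ((1/((10 + W)*(15 + W)))/3)*W**2 = (1/(3*(10 + W)*(15 + W)))*W**2 = W**2/(3*(10 + W)*(15 + W)))
sqrt(n((69 - 73)/(27 - 44)) - 12120) = sqrt(((69 - 73)/(27 - 44))**2/(3*(150 + ((69 - 73)/(27 - 44))**2 + 25*((69 - 73)/(27 - 44)))) - 12120) = sqrt((-4/(-17))**2/(3*(150 + (-4/(-17))**2 + 25*(-4/(-17)))) - 12120) = sqrt((-4*(-1/17))**2/(3*(150 + (-4*(-1/17))**2 + 25*(-4*(-1/17)))) - 12120) = sqrt((4/17)**2/(3*(150 + (4/17)**2 + 25*(4/17))) - 12120) = sqrt((1/3)*(16/289)/(150 + 16/289 + 100/17) - 12120) = sqrt((1/3)*(16/289)/(45066/289) - 12120) = sqrt((1/3)*(16/289)*(289/45066) - 12120) = sqrt(8/67599 - 12120) = sqrt(-819299872/67599) = 4*I*sqrt(384610083662)/22533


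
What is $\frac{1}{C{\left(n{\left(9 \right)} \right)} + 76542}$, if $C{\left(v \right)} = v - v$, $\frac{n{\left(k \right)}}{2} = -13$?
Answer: $\frac{1}{76542} \approx 1.3065 \cdot 10^{-5}$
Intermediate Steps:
$n{\left(k \right)} = -26$ ($n{\left(k \right)} = 2 \left(-13\right) = -26$)
$C{\left(v \right)} = 0$
$\frac{1}{C{\left(n{\left(9 \right)} \right)} + 76542} = \frac{1}{0 + 76542} = \frac{1}{76542}$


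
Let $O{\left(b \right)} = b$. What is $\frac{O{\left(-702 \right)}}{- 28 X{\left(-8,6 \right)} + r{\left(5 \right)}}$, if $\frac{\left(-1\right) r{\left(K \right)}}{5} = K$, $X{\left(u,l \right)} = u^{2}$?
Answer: $\frac{702}{1817} \approx 0.38635$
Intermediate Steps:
$r{\left(K \right)} = - 5 K$
$\frac{O{\left(-702 \right)}}{- 28 X{\left(-8,6 \right)} + r{\left(5 \right)}} = - \frac{702}{- 28 \left(-8\right)^{2} - 25} = - \frac{702}{\left(-28\right) 64 - 25} = - \frac{702}{-1792 - 25} = - \frac{702}{-1817} = \left(-702\right) \left(- \frac{1}{1817}\right) = \frac{702}{1817}$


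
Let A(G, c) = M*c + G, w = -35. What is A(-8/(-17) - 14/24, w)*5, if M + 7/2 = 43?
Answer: -1410265/204 ≈ -6913.1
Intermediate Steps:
M = 79/2 (M = -7/2 + 43 = 79/2 ≈ 39.500)
A(G, c) = G + 79*c/2 (A(G, c) = 79*c/2 + G = G + 79*c/2)
A(-8/(-17) - 14/24, w)*5 = ((-8/(-17) - 14/24) + (79/2)*(-35))*5 = ((-8*(-1/17) - 14*1/24) - 2765/2)*5 = ((8/17 - 7/12) - 2765/2)*5 = (-23/204 - 2765/2)*5 = -282053/204*5 = -1410265/204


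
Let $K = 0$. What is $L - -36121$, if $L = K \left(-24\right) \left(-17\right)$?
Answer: $36121$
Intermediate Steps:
$L = 0$ ($L = 0 \left(-24\right) \left(-17\right) = 0 \left(-17\right) = 0$)
$L - -36121 = 0 - -36121 = 0 + 36121 = 36121$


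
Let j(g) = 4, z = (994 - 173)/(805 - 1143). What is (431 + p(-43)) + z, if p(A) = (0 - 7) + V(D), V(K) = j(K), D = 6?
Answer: 143843/338 ≈ 425.57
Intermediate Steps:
z = -821/338 (z = 821/(-338) = 821*(-1/338) = -821/338 ≈ -2.4290)
V(K) = 4
p(A) = -3 (p(A) = (0 - 7) + 4 = -7 + 4 = -3)
(431 + p(-43)) + z = (431 - 3) - 821/338 = 428 - 821/338 = 143843/338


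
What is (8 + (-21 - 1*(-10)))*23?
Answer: -69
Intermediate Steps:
(8 + (-21 - 1*(-10)))*23 = (8 + (-21 + 10))*23 = (8 - 11)*23 = -3*23 = -69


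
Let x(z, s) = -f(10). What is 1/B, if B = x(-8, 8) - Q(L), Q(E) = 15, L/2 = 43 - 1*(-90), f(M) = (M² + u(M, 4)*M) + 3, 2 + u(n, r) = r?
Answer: -1/138 ≈ -0.0072464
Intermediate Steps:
u(n, r) = -2 + r
f(M) = 3 + M² + 2*M (f(M) = (M² + (-2 + 4)*M) + 3 = (M² + 2*M) + 3 = 3 + M² + 2*M)
L = 266 (L = 2*(43 - 1*(-90)) = 2*(43 + 90) = 2*133 = 266)
x(z, s) = -123 (x(z, s) = -(3 + 10² + 2*10) = -(3 + 100 + 20) = -1*123 = -123)
B = -138 (B = -123 - 1*15 = -123 - 15 = -138)
1/B = 1/(-138) = -1/138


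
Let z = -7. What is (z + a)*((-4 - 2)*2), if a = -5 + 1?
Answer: 132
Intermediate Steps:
a = -4
(z + a)*((-4 - 2)*2) = (-7 - 4)*((-4 - 2)*2) = -(-66)*2 = -11*(-12) = 132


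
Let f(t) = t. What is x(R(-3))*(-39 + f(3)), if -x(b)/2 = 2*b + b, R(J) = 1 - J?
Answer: 864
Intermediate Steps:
x(b) = -6*b (x(b) = -2*(2*b + b) = -6*b)
x(R(-3))*(-39 + f(3)) = (-6*(1 - 1*(-3)))*(-39 + 3) = -6*(1 + 3)*(-36) = -6*4*(-36) = -24*(-36) = 864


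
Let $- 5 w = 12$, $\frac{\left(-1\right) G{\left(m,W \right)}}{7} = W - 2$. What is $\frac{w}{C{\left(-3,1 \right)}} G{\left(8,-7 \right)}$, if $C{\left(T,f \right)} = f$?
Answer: $- \frac{756}{5} \approx -151.2$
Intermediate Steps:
$G{\left(m,W \right)} = 14 - 7 W$ ($G{\left(m,W \right)} = - 7 \left(W - 2\right) = - 7 \left(-2 + W\right) = 14 - 7 W$)
$w = - \frac{12}{5}$ ($w = \left(- \frac{1}{5}\right) 12 = - \frac{12}{5} \approx -2.4$)
$\frac{w}{C{\left(-3,1 \right)}} G{\left(8,-7 \right)} = - \frac{12}{5 \cdot 1} \left(14 - -49\right) = \left(- \frac{12}{5}\right) 1 \left(14 + 49\right) = \left(- \frac{12}{5}\right) 63 = - \frac{756}{5}$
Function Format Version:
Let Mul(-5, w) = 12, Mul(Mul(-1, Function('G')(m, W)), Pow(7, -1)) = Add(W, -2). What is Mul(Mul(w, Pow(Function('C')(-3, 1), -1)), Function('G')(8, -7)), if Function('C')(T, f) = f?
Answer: Rational(-756, 5) ≈ -151.20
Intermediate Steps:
Function('G')(m, W) = Add(14, Mul(-7, W)) (Function('G')(m, W) = Mul(-7, Add(W, -2)) = Mul(-7, Add(-2, W)) = Add(14, Mul(-7, W)))
w = Rational(-12, 5) (w = Mul(Rational(-1, 5), 12) = Rational(-12, 5) ≈ -2.4000)
Mul(Mul(w, Pow(Function('C')(-3, 1), -1)), Function('G')(8, -7)) = Mul(Mul(Rational(-12, 5), Pow(1, -1)), Add(14, Mul(-7, -7))) = Mul(Mul(Rational(-12, 5), 1), Add(14, 49)) = Mul(Rational(-12, 5), 63) = Rational(-756, 5)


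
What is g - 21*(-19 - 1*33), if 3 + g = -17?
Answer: 1072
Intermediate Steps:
g = -20 (g = -3 - 17 = -20)
g - 21*(-19 - 1*33) = -20 - 21*(-19 - 1*33) = -20 - 21*(-19 - 33) = -20 - 21*(-52) = -20 + 1092 = 1072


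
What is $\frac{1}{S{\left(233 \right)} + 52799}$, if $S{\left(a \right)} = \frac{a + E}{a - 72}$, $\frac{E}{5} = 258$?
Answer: $\frac{161}{8502162} \approx 1.8936 \cdot 10^{-5}$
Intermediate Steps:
$E = 1290$ ($E = 5 \cdot 258 = 1290$)
$S{\left(a \right)} = \frac{1290 + a}{-72 + a}$ ($S{\left(a \right)} = \frac{a + 1290}{a - 72} = \frac{1290 + a}{-72 + a}$)
$\frac{1}{S{\left(233 \right)} + 52799} = \frac{1}{\frac{1290 + 233}{-72 + 233} + 52799} = \frac{1}{\frac{1}{161} \cdot 1523 + 52799} = \frac{1}{\frac{1523}{161} + 52799} = \frac{1}{\frac{8502162}{161}} = \frac{161}{8502162}$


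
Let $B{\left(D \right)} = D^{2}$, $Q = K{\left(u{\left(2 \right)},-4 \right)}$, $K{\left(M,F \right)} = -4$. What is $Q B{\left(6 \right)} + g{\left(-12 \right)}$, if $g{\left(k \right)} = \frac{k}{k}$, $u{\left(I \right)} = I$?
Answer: $-143$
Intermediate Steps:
$g{\left(k \right)} = 1$
$Q = -4$
$Q B{\left(6 \right)} + g{\left(-12 \right)} = - 4 \cdot 6^{2} + 1 = \left(-4\right) 36 + 1 = -144 + 1 = -143$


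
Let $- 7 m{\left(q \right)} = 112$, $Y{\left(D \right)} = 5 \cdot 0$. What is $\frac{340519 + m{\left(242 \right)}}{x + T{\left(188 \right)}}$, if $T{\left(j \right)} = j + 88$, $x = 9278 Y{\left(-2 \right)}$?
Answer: $\frac{113501}{92} \approx 1233.7$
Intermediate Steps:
$Y{\left(D \right)} = 0$
$m{\left(q \right)} = -16$ ($m{\left(q \right)} = \left(- \frac{1}{7}\right) 112 = -16$)
$x = 0$ ($x = 9278 \cdot 0 = 0$)
$T{\left(j \right)} = 88 + j$
$\frac{340519 + m{\left(242 \right)}}{x + T{\left(188 \right)}} = \frac{340519 - 16}{0 + \left(88 + 188\right)} = \frac{340503}{0 + 276} = \frac{340503}{276} = 340503 \cdot \frac{1}{276} = \frac{113501}{92}$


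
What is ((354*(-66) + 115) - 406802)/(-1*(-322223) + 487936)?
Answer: -430051/810159 ≈ -0.53082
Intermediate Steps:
((354*(-66) + 115) - 406802)/(-1*(-322223) + 487936) = ((-23364 + 115) - 406802)/(322223 + 487936) = (-23249 - 406802)/810159 = -430051*1/810159 = -430051/810159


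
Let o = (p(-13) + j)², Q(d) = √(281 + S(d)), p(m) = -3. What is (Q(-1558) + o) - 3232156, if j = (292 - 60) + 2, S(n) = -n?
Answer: -3178795 + √1839 ≈ -3.1788e+6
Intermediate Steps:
j = 234 (j = 232 + 2 = 234)
Q(d) = √(281 - d)
o = 53361 (o = (-3 + 234)² = 231² = 53361)
(Q(-1558) + o) - 3232156 = (√(281 - 1*(-1558)) + 53361) - 3232156 = (√(281 + 1558) + 53361) - 3232156 = (√1839 + 53361) - 3232156 = (53361 + √1839) - 3232156 = -3178795 + √1839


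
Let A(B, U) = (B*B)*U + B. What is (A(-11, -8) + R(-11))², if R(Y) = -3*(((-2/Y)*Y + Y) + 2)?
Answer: 894916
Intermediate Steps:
A(B, U) = B + U*B² (A(B, U) = B²*U + B = U*B² + B = B + U*B²)
R(Y) = -3*Y (R(Y) = -3*((-2 + Y) + 2) = -3*Y)
(A(-11, -8) + R(-11))² = (-11*(1 - 11*(-8)) - 3*(-11))² = (-11*(1 + 88) + 33)² = (-11*89 + 33)² = (-979 + 33)² = (-946)² = 894916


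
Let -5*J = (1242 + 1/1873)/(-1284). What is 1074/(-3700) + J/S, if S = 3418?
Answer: -2206655099761/7603553257800 ≈ -0.29021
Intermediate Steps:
J = 2326267/12024660 (J = -(1242 + 1/1873)/(5*(-1284)) = -(1242 + 1/1873)*(-1)/(5*1284) = -2326267*(-1)/(9365*1284) = -1/5*(-2326267/2404932) = 2326267/12024660 ≈ 0.19346)
1074/(-3700) + J/S = 1074/(-3700) + (2326267/12024660)/3418 = 1074*(-1/3700) + (2326267/12024660)*(1/3418) = -537/1850 + 2326267/41100287880 = -2206655099761/7603553257800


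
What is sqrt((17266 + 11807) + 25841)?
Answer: sqrt(54914) ≈ 234.34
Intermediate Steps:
sqrt((17266 + 11807) + 25841) = sqrt(29073 + 25841) = sqrt(54914)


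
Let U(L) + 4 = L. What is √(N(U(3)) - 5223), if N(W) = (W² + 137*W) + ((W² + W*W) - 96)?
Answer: I*√5453 ≈ 73.844*I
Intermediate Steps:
U(L) = -4 + L
N(W) = -96 + 3*W² + 137*W (N(W) = (W² + 137*W) + ((W² + W²) - 96) = (W² + 137*W) + (2*W² - 96) = (W² + 137*W) + (-96 + 2*W²) = -96 + 3*W² + 137*W)
√(N(U(3)) - 5223) = √((-96 + 3*(-4 + 3)² + 137*(-4 + 3)) - 5223) = √((-96 + 3*(-1)² + 137*(-1)) - 5223) = √((-96 + 3*1 - 137) - 5223) = √((-96 + 3 - 137) - 5223) = √(-230 - 5223) = √(-5453) = I*√5453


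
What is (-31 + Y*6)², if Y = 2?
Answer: 361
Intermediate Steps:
(-31 + Y*6)² = (-31 + 2*6)² = (-31 + 12)² = (-19)² = 361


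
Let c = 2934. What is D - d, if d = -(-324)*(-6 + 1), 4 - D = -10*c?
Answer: 30964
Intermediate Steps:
D = 29344 (D = 4 - (-10)*2934 = 4 - 1*(-29340) = 4 + 29340 = 29344)
d = -1620 (d = -(-324)*(-5) = -54*30 = -1620)
D - d = 29344 - 1*(-1620) = 29344 + 1620 = 30964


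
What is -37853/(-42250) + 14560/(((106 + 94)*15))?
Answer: 728719/126750 ≈ 5.7493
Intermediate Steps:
-37853/(-42250) + 14560/(((106 + 94)*15)) = -37853*(-1/42250) + 14560/((200*15)) = 37853/42250 + 14560/3000 = 37853/42250 + 14560*(1/3000) = 37853/42250 + 364/75 = 728719/126750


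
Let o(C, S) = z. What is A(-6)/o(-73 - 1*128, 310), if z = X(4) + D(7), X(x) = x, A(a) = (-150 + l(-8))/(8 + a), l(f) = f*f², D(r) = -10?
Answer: 331/6 ≈ 55.167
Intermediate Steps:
l(f) = f³
A(a) = -662/(8 + a) (A(a) = (-150 + (-8)³)/(8 + a) = (-150 - 512)/(8 + a) = -662/(8 + a))
z = -6 (z = 4 - 10 = -6)
o(C, S) = -6
A(-6)/o(-73 - 1*128, 310) = -662/(8 - 6)/(-6) = -662/2*(-⅙) = -662*½*(-⅙) = -331*(-⅙) = 331/6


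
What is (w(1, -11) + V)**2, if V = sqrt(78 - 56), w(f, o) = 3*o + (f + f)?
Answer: (31 - sqrt(22))**2 ≈ 692.19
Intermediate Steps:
w(f, o) = 2*f + 3*o (w(f, o) = 3*o + 2*f = 2*f + 3*o)
V = sqrt(22) ≈ 4.6904
(w(1, -11) + V)**2 = ((2*1 + 3*(-11)) + sqrt(22))**2 = ((2 - 33) + sqrt(22))**2 = (-31 + sqrt(22))**2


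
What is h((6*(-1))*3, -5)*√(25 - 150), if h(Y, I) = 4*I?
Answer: -100*I*√5 ≈ -223.61*I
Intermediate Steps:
h((6*(-1))*3, -5)*√(25 - 150) = (4*(-5))*√(25 - 150) = -100*I*√5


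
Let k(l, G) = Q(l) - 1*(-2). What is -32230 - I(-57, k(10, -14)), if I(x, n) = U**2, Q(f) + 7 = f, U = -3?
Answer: -32239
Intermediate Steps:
Q(f) = -7 + f
k(l, G) = -5 + l (k(l, G) = (-7 + l) - 1*(-2) = (-7 + l) + 2 = -5 + l)
I(x, n) = 9 (I(x, n) = (-3)**2 = 9)
-32230 - I(-57, k(10, -14)) = -32230 - 1*9 = -32230 - 9 = -32239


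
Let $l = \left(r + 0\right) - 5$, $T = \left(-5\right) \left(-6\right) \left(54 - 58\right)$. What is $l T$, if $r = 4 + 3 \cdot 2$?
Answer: $-600$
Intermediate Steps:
$T = -120$ ($T = 30 \left(-4\right) = -120$)
$r = 10$ ($r = 4 + 6 = 10$)
$l = 5$ ($l = \left(10 + 0\right) - 5 = 10 - 5 = 5$)
$l T = 5 \left(-120\right) = -600$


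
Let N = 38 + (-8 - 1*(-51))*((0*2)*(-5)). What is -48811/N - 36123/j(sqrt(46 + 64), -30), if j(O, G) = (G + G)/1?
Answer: -13649/20 ≈ -682.45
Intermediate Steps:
j(O, G) = 2*G (j(O, G) = (2*G)*1 = 2*G)
N = 38 (N = 38 + (-8 + 51)*(0*(-5)) = 38 + 43*0 = 38 + 0 = 38)
-48811/N - 36123/j(sqrt(46 + 64), -30) = -48811/38 - 36123/(2*(-30)) = -48811*1/38 - 36123/(-60) = -2569/2 - 36123*(-1/60) = -2569/2 + 12041/20 = -13649/20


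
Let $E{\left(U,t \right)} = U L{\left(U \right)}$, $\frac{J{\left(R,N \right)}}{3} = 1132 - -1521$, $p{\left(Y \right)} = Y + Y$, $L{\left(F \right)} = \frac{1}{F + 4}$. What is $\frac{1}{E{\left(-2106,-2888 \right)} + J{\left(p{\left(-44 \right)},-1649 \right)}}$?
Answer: $\frac{1051}{8365962} \approx 0.00012563$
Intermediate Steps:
$L{\left(F \right)} = \frac{1}{4 + F}$
$p{\left(Y \right)} = 2 Y$
$J{\left(R,N \right)} = 7959$ ($J{\left(R,N \right)} = 3 \left(1132 - -1521\right) = 3 \left(1132 + 1521\right) = 3 \cdot 2653 = 7959$)
$E{\left(U,t \right)} = \frac{U}{4 + U}$
$\frac{1}{E{\left(-2106,-2888 \right)} + J{\left(p{\left(-44 \right)},-1649 \right)}} = \frac{1}{- \frac{2106}{4 - 2106} + 7959} = \frac{1}{- \frac{2106}{-2102} + 7959} = \frac{1}{\left(-2106\right) \left(- \frac{1}{2102}\right) + 7959} = \frac{1}{\frac{1053}{1051} + 7959} = \frac{1}{\frac{8365962}{1051}} = \frac{1051}{8365962}$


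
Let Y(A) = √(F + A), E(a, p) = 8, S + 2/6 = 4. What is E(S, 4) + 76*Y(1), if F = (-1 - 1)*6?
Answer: 8 + 76*I*√11 ≈ 8.0 + 252.06*I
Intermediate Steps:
S = 11/3 (S = -⅓ + 4 = 11/3 ≈ 3.6667)
F = -12 (F = -2*6 = -12)
Y(A) = √(-12 + A)
E(S, 4) + 76*Y(1) = 8 + 76*√(-12 + 1) = 8 + 76*√(-11) = 8 + 76*(I*√11) = 8 + 76*I*√11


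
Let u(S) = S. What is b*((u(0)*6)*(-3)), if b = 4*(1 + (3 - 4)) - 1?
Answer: 0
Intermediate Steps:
b = -1 (b = 4*(1 - 1) - 1 = 4*0 - 1 = 0 - 1 = -1)
b*((u(0)*6)*(-3)) = -0*6*(-3) = -0*(-3) = -1*0 = 0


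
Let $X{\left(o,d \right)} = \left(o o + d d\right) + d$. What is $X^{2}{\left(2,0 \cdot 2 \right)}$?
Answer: $16$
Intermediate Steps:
$X{\left(o,d \right)} = d + d^{2} + o^{2}$ ($X{\left(o,d \right)} = \left(o^{2} + d^{2}\right) + d = \left(d^{2} + o^{2}\right) + d = d + d^{2} + o^{2}$)
$X^{2}{\left(2,0 \cdot 2 \right)} = \left(0 \cdot 2 + \left(0 \cdot 2\right)^{2} + 2^{2}\right)^{2} = \left(0 + 0^{2} + 4\right)^{2} = \left(0 + 0 + 4\right)^{2} = 4^{2} = 16$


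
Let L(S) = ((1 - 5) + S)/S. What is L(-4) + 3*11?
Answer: 35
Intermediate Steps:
L(S) = (-4 + S)/S
L(-4) + 3*11 = (-4 - 4)/(-4) + 3*11 = -1/4*(-8) + 33 = 2 + 33 = 35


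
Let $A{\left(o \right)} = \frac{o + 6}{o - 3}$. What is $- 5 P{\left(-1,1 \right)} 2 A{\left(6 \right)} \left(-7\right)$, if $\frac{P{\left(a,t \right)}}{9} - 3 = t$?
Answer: $10080$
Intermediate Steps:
$P{\left(a,t \right)} = 27 + 9 t$
$A{\left(o \right)} = \frac{6 + o}{-3 + o}$
$- 5 P{\left(-1,1 \right)} 2 A{\left(6 \right)} \left(-7\right) = - 5 \left(27 + 9 \cdot 1\right) 2 \frac{6 + 6}{-3 + 6} \left(-7\right) = - 5 \left(27 + 9\right) 2 \cdot \frac{1}{3} \cdot 12 \left(-7\right) = \left(-5\right) 36 \cdot 2 \cdot \frac{1}{3} \cdot 12 \left(-7\right) = \left(-180\right) 2 \cdot 4 \left(-7\right) = \left(-360\right) 4 \left(-7\right) = \left(-1440\right) \left(-7\right) = 10080$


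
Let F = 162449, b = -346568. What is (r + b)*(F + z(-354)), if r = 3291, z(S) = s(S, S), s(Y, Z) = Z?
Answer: -55643485315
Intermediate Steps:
z(S) = S
(r + b)*(F + z(-354)) = (3291 - 346568)*(162449 - 354) = -343277*162095 = -55643485315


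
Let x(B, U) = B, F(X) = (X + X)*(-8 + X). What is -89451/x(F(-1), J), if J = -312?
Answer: -9939/2 ≈ -4969.5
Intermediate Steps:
F(X) = 2*X*(-8 + X) (F(X) = (2*X)*(-8 + X) = 2*X*(-8 + X))
-89451/x(F(-1), J) = -89451*(-1/(2*(-8 - 1))) = -89451/(2*(-1)*(-9)) = -89451/18 = -89451*1/18 = -9939/2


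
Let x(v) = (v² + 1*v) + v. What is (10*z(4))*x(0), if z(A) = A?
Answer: 0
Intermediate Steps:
x(v) = v² + 2*v (x(v) = (v² + v) + v = (v + v²) + v = v² + 2*v)
(10*z(4))*x(0) = (10*4)*(0*(2 + 0)) = 40*(0*2) = 40*0 = 0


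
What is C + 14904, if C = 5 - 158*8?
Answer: 13645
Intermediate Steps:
C = -1259 (C = 5 - 79*16 = 5 - 1264 = -1259)
C + 14904 = -1259 + 14904 = 13645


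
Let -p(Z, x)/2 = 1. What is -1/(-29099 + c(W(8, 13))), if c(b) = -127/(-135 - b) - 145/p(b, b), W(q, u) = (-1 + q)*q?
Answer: 382/11087869 ≈ 3.4452e-5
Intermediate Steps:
W(q, u) = q*(-1 + q)
p(Z, x) = -2 (p(Z, x) = -2*1 = -2)
c(b) = 145/2 - 127/(-135 - b) (c(b) = -127/(-135 - b) - 145/(-2) = -127/(-135 - b) - 145*(-½) = -127/(-135 - b) + 145/2 = 145/2 - 127/(-135 - b))
-1/(-29099 + c(W(8, 13))) = -1/(-29099 + (19829 + 145*(8*(-1 + 8)))/(2*(135 + 8*(-1 + 8)))) = -1/(-29099 + (19829 + 145*(8*7))/(2*(135 + 8*7))) = -1/(-29099 + (19829 + 145*56)/(2*(135 + 56))) = -1/(-29099 + (½)*(19829 + 8120)/191) = -1/(-29099 + (½)*(1/191)*27949) = -1/(-29099 + 27949/382) = -1/(-11087869/382) = -1*(-382/11087869) = 382/11087869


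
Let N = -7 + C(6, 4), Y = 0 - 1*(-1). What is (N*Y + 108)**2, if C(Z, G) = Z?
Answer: 11449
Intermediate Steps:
Y = 1 (Y = 0 + 1 = 1)
N = -1 (N = -7 + 6 = -1)
(N*Y + 108)**2 = (-1*1 + 108)**2 = (-1 + 108)**2 = 107**2 = 11449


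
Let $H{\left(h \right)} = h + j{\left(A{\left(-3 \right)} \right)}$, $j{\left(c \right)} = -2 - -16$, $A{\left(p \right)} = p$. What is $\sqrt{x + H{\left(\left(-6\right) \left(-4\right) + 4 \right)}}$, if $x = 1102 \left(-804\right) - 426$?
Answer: $6 i \sqrt{24622} \approx 941.48 i$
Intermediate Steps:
$j{\left(c \right)} = 14$ ($j{\left(c \right)} = -2 + 16 = 14$)
$x = -886434$ ($x = -886008 - 426 = -886434$)
$H{\left(h \right)} = 14 + h$ ($H{\left(h \right)} = h + 14 = 14 + h$)
$\sqrt{x + H{\left(\left(-6\right) \left(-4\right) + 4 \right)}} = \sqrt{-886434 + \left(14 + \left(\left(-6\right) \left(-4\right) + 4\right)\right)} = \sqrt{-886434 + \left(14 + \left(24 + 4\right)\right)} = \sqrt{-886434 + \left(14 + 28\right)} = \sqrt{-886434 + 42} = \sqrt{-886392} = 6 i \sqrt{24622}$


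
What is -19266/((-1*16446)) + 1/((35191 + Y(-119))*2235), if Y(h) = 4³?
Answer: 253010506916/215976889425 ≈ 1.1715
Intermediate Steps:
Y(h) = 64
-19266/((-1*16446)) + 1/((35191 + Y(-119))*2235) = -19266/((-1*16446)) + 1/((35191 + 64)*2235) = -19266/(-16446) + (1/2235)/35255 = -19266*(-1/16446) + (1/35255)*(1/2235) = 3211/2741 + 1/78794925 = 253010506916/215976889425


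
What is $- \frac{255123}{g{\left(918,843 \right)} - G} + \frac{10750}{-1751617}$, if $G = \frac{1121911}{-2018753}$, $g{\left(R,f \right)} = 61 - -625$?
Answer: $- \frac{128878680888264239}{346816780124339} \approx -371.6$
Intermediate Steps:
$g{\left(R,f \right)} = 686$ ($g{\left(R,f \right)} = 61 + 625 = 686$)
$G = - \frac{1121911}{2018753}$ ($G = 1121911 \left(- \frac{1}{2018753}\right) = - \frac{1121911}{2018753} \approx -0.55574$)
$- \frac{255123}{g{\left(918,843 \right)} - G} + \frac{10750}{-1751617} = - \frac{255123}{686 - - \frac{1121911}{2018753}} + \frac{10750}{-1751617} = - \frac{255123}{686 + \frac{1121911}{2018753}} + 10750 \left(- \frac{1}{1751617}\right) = - \frac{255123}{\frac{1385986469}{2018753}} - \frac{10750}{1751617} = \left(-255123\right) \frac{2018753}{1385986469} - \frac{10750}{1751617} = - \frac{515030321619}{1385986469} - \frac{10750}{1751617} = - \frac{128878680888264239}{346816780124339}$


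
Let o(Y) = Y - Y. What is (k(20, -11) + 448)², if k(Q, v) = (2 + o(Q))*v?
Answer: 181476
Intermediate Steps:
o(Y) = 0
k(Q, v) = 2*v (k(Q, v) = (2 + 0)*v = 2*v)
(k(20, -11) + 448)² = (2*(-11) + 448)² = (-22 + 448)² = 426² = 181476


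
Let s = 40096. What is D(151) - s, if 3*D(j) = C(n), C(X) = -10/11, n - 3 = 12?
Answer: -1323178/33 ≈ -40096.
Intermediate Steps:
n = 15 (n = 3 + 12 = 15)
C(X) = -10/11 (C(X) = -10*1/11 = -10/11)
D(j) = -10/33 (D(j) = (⅓)*(-10/11) = -10/33)
D(151) - s = -10/33 - 1*40096 = -10/33 - 40096 = -1323178/33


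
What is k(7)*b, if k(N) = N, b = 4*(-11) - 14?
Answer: -406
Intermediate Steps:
b = -58 (b = -44 - 14 = -58)
k(7)*b = 7*(-58) = -406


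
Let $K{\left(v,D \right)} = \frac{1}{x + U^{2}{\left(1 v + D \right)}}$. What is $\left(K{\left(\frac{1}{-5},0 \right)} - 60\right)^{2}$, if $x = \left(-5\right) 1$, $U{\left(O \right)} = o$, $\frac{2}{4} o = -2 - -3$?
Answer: $3721$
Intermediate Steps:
$o = 2$ ($o = 2 \left(-2 - -3\right) = 2 \left(-2 + 3\right) = 2 \cdot 1 = 2$)
$U{\left(O \right)} = 2$
$x = -5$
$K{\left(v,D \right)} = -1$ ($K{\left(v,D \right)} = \frac{1}{-5 + 2^{2}} = \frac{1}{-5 + 4} = \frac{1}{-1} = -1$)
$\left(K{\left(\frac{1}{-5},0 \right)} - 60\right)^{2} = \left(-1 - 60\right)^{2} = \left(-61\right)^{2} = 3721$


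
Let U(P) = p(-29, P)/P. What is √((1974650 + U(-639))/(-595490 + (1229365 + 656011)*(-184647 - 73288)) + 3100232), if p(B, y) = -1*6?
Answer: √1150994173024236846450216100398/609311626545 ≈ 1760.7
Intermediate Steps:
p(B, y) = -6
U(P) = -6/P
√((1974650 + U(-639))/(-595490 + (1229365 + 656011)*(-184647 - 73288)) + 3100232) = √((1974650 - 6/(-639))/(-595490 + (1229365 + 656011)*(-184647 - 73288)) + 3100232) = √((1974650 - 6*(-1/639))/(-595490 + 1885376*(-257935)) + 3100232) = √((1974650 + 2/213)/(-595490 - 486304458560) + 3100232) = √((420600452/213)/(-486305054050) + 3100232) = √((420600452/213)*(-1/486305054050) + 3100232) = √(-210300226/51791488256325 + 3100232) = √(160565629219672667174/51791488256325) = √1150994173024236846450216100398/609311626545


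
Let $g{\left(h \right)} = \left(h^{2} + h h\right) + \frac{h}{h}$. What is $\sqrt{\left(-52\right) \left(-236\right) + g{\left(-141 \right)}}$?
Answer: $\sqrt{52035} \approx 228.11$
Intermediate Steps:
$g{\left(h \right)} = 1 + 2 h^{2}$ ($g{\left(h \right)} = \left(h^{2} + h^{2}\right) + 1 = 2 h^{2} + 1 = 1 + 2 h^{2}$)
$\sqrt{\left(-52\right) \left(-236\right) + g{\left(-141 \right)}} = \sqrt{\left(-52\right) \left(-236\right) + \left(1 + 2 \left(-141\right)^{2}\right)} = \sqrt{12272 + \left(1 + 2 \cdot 19881\right)} = \sqrt{12272 + \left(1 + 39762\right)} = \sqrt{12272 + 39763} = \sqrt{52035}$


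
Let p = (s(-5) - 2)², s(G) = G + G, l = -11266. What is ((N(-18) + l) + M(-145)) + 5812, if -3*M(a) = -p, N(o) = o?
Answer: -5424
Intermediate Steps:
s(G) = 2*G
p = 144 (p = (2*(-5) - 2)² = (-10 - 2)² = (-12)² = 144)
M(a) = 48 (M(a) = -(-1)*144/3 = -⅓*(-144) = 48)
((N(-18) + l) + M(-145)) + 5812 = ((-18 - 11266) + 48) + 5812 = (-11284 + 48) + 5812 = -11236 + 5812 = -5424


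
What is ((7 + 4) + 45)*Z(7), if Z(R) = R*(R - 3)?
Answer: 1568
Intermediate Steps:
Z(R) = R*(-3 + R)
((7 + 4) + 45)*Z(7) = ((7 + 4) + 45)*(7*(-3 + 7)) = (11 + 45)*(7*4) = 56*28 = 1568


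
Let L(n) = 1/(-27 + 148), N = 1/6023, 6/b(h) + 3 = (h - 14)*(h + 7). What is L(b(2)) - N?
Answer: 5902/728783 ≈ 0.0080984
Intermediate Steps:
b(h) = 6/(-3 + (-14 + h)*(7 + h)) (b(h) = 6/(-3 + (h - 14)*(h + 7)) = 6/(-3 + (-14 + h)*(7 + h)))
N = 1/6023 ≈ 0.00016603
L(n) = 1/121
L(b(2)) - N = 1/121 - 1*1/6023 = 1/121 - 1/6023 = 5902/728783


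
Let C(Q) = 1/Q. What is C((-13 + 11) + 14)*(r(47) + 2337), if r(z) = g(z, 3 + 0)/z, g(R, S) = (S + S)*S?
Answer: 36619/188 ≈ 194.78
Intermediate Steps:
g(R, S) = 2*S² (g(R, S) = (2*S)*S = 2*S²)
r(z) = 18/z (r(z) = (2*(3 + 0)²)/z = (2*3²)/z = (2*9)/z = 18/z)
C((-13 + 11) + 14)*(r(47) + 2337) = (18/47 + 2337)/((-13 + 11) + 14) = (18*(1/47) + 2337)/(-2 + 14) = (18/47 + 2337)/12 = (1/12)*(109857/47) = 36619/188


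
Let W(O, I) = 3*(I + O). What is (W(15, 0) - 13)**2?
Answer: 1024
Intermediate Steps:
W(O, I) = 3*I + 3*O
(W(15, 0) - 13)**2 = ((3*0 + 3*15) - 13)**2 = ((0 + 45) - 13)**2 = (45 - 13)**2 = 32**2 = 1024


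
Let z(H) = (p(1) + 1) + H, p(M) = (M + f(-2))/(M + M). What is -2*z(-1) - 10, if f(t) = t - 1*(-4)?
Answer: -13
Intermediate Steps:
f(t) = 4 + t (f(t) = t + 4 = 4 + t)
p(M) = (2 + M)/(2*M) (p(M) = (M + (4 - 2))/(M + M) = (M + 2)/((2*M)) = (2 + M)*(1/(2*M)) = (2 + M)/(2*M))
z(H) = 5/2 + H (z(H) = ((1/2)*(2 + 1)/1 + 1) + H = ((1/2)*1*3 + 1) + H = (3/2 + 1) + H = 5/2 + H)
-2*z(-1) - 10 = -2*(5/2 - 1) - 10 = -2*3/2 - 10 = -3 - 10 = -13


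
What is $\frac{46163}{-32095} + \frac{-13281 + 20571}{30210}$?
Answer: $- \frac{38687056}{32319665} \approx -1.197$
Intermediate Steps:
$\frac{46163}{-32095} + \frac{-13281 + 20571}{30210} = 46163 \left(- \frac{1}{32095}\right) + 7290 \cdot \frac{1}{30210} = - \frac{46163}{32095} + \frac{243}{1007} = - \frac{38687056}{32319665}$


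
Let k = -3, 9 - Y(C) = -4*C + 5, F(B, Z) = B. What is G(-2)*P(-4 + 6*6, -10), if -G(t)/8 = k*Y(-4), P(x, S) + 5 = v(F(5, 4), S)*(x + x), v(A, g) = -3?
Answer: 56736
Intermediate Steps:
Y(C) = 4 + 4*C (Y(C) = 9 - (-4*C + 5) = 9 - (5 - 4*C) = 9 + (-5 + 4*C) = 4 + 4*C)
P(x, S) = -5 - 6*x (P(x, S) = -5 - 3*(x + x) = -5 - 6*x)
G(t) = -288 (G(t) = -(-24)*(4 + 4*(-4)) = -(-24)*(4 - 16) = -(-24)*(-12) = -8*36 = -288)
G(-2)*P(-4 + 6*6, -10) = -288*(-5 - 6*(-4 + 6*6)) = -288*(-5 - 6*(-4 + 36)) = -288*(-5 - 6*32) = -288*(-5 - 192) = -288*(-197) = 56736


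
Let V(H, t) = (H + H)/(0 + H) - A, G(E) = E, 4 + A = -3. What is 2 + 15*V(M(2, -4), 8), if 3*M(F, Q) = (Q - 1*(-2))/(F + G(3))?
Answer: 137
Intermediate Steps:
A = -7 (A = -4 - 3 = -7)
M(F, Q) = (2 + Q)/(3*(3 + F)) (M(F, Q) = ((Q - 1*(-2))/(F + 3))/3 = ((Q + 2)/(3 + F))/3 = ((2 + Q)/(3 + F))/3 = (2 + Q)/(3*(3 + F)))
V(H, t) = 9 (V(H, t) = (H + H)/(0 + H) - 1*(-7) = (2*H)/H + 7 = 2 + 7 = 9)
2 + 15*V(M(2, -4), 8) = 2 + 15*9 = 2 + 135 = 137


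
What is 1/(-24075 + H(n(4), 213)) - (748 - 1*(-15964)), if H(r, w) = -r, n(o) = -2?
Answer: -402307977/24073 ≈ -16712.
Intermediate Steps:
1/(-24075 + H(n(4), 213)) - (748 - 1*(-15964)) = 1/(-24075 - 1*(-2)) - (748 - 1*(-15964)) = 1/(-24075 + 2) - (748 + 15964) = 1/(-24073) - 1*16712 = -1/24073 - 16712 = -402307977/24073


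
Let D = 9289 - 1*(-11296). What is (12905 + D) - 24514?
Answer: 8976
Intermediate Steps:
D = 20585 (D = 9289 + 11296 = 20585)
(12905 + D) - 24514 = (12905 + 20585) - 24514 = 33490 - 24514 = 8976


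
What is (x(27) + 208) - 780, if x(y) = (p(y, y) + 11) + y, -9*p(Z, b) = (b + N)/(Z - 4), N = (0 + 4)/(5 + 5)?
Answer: -552827/1035 ≈ -534.13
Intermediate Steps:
N = ⅖ (N = 4/10 = 4*(⅒) = ⅖ ≈ 0.40000)
p(Z, b) = -(⅖ + b)/(9*(-4 + Z)) (p(Z, b) = -(b + ⅖)/(9*(Z - 4)) = -(⅖ + b)/(9*(-4 + Z)))
x(y) = 11 + y + (-2 - 5*y)/(45*(-4 + y)) (x(y) = ((-2 - 5*y)/(45*(-4 + y)) + 11) + y = (11 + (-2 - 5*y)/(45*(-4 + y))) + y = 11 + y + (-2 - 5*y)/(45*(-4 + y)))
(x(27) + 208) - 780 = ((-1982 + 45*27² + 310*27)/(45*(-4 + 27)) + 208) - 780 = ((1/45)*(-1982 + 45*729 + 8370)/23 + 208) - 780 = ((1/45)*(1/23)*(-1982 + 32805 + 8370) + 208) - 780 = ((1/45)*(1/23)*39193 + 208) - 780 = (39193/1035 + 208) - 780 = 254473/1035 - 780 = -552827/1035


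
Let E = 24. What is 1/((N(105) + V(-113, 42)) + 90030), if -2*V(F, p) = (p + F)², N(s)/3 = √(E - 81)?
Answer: 350038/30631652413 - 12*I*√57/30631652413 ≈ 1.1427e-5 - 2.9577e-9*I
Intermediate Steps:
N(s) = 3*I*√57 (N(s) = 3*√(24 - 81) = 3*√(-57) = 3*(I*√57) = 3*I*√57)
V(F, p) = -(F + p)²/2 (V(F, p) = -(p + F)²/2 = -(F + p)²/2)
1/((N(105) + V(-113, 42)) + 90030) = 1/((3*I*√57 - (-113 + 42)²/2) + 90030) = 1/((3*I*√57 - ½*(-71)²) + 90030) = 1/((3*I*√57 - ½*5041) + 90030) = 1/((3*I*√57 - 5041/2) + 90030) = 1/((-5041/2 + 3*I*√57) + 90030) = 1/(175019/2 + 3*I*√57)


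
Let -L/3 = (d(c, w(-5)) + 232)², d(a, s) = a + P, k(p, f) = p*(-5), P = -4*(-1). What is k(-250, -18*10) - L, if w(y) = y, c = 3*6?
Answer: 194798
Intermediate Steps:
P = 4
c = 18
k(p, f) = -5*p
d(a, s) = 4 + a (d(a, s) = a + 4 = 4 + a)
L = -193548 (L = -3*((4 + 18) + 232)² = -3*(22 + 232)² = -3*254² = -3*64516 = -193548)
k(-250, -18*10) - L = -5*(-250) - 1*(-193548) = 1250 + 193548 = 194798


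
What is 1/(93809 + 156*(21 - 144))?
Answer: 1/74621 ≈ 1.3401e-5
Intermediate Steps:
1/(93809 + 156*(21 - 144)) = 1/(93809 + 156*(-123)) = 1/(93809 - 19188) = 1/74621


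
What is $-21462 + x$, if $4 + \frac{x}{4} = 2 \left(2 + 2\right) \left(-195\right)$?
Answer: $-27718$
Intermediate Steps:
$x = -6256$ ($x = -16 + 4 \cdot 2 \left(2 + 2\right) \left(-195\right) = -16 + 4 \cdot 2 \cdot 4 \left(-195\right) = -16 + 4 \cdot 8 \left(-195\right) = -16 + 4 \left(-1560\right) = -16 - 6240 = -6256$)
$-21462 + x = -21462 - 6256 = -27718$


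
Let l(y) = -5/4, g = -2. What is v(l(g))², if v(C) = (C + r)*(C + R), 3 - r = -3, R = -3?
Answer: 104329/256 ≈ 407.54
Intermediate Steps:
l(y) = -5/4 (l(y) = -5*¼ = -5/4)
r = 6 (r = 3 - 1*(-3) = 3 + 3 = 6)
v(C) = (-3 + C)*(6 + C) (v(C) = (C + 6)*(C - 3) = (6 + C)*(-3 + C) = (-3 + C)*(6 + C))
v(l(g))² = (-18 + (-5/4)² + 3*(-5/4))² = (-18 + 25/16 - 15/4)² = (-323/16)² = 104329/256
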